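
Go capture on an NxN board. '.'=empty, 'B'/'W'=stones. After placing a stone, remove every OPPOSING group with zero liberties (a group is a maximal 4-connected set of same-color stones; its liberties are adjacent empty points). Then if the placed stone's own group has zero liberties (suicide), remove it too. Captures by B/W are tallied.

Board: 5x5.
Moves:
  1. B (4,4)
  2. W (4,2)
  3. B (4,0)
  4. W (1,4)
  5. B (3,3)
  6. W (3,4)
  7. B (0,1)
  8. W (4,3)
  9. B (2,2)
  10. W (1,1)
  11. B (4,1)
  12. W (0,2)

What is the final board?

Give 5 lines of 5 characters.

Move 1: B@(4,4) -> caps B=0 W=0
Move 2: W@(4,2) -> caps B=0 W=0
Move 3: B@(4,0) -> caps B=0 W=0
Move 4: W@(1,4) -> caps B=0 W=0
Move 5: B@(3,3) -> caps B=0 W=0
Move 6: W@(3,4) -> caps B=0 W=0
Move 7: B@(0,1) -> caps B=0 W=0
Move 8: W@(4,3) -> caps B=0 W=1
Move 9: B@(2,2) -> caps B=0 W=1
Move 10: W@(1,1) -> caps B=0 W=1
Move 11: B@(4,1) -> caps B=0 W=1
Move 12: W@(0,2) -> caps B=0 W=1

Answer: .BW..
.W..W
..B..
...BW
BBWW.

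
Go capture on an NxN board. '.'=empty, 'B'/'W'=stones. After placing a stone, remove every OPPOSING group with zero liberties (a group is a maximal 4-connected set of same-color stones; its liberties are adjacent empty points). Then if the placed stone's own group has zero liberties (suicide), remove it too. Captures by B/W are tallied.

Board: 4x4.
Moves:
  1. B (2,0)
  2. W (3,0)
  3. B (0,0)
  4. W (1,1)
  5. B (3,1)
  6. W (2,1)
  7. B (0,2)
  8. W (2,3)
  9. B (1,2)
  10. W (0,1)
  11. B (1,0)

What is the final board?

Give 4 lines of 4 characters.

Move 1: B@(2,0) -> caps B=0 W=0
Move 2: W@(3,0) -> caps B=0 W=0
Move 3: B@(0,0) -> caps B=0 W=0
Move 4: W@(1,1) -> caps B=0 W=0
Move 5: B@(3,1) -> caps B=1 W=0
Move 6: W@(2,1) -> caps B=1 W=0
Move 7: B@(0,2) -> caps B=1 W=0
Move 8: W@(2,3) -> caps B=1 W=0
Move 9: B@(1,2) -> caps B=1 W=0
Move 10: W@(0,1) -> caps B=1 W=0
Move 11: B@(1,0) -> caps B=1 W=0

Answer: BWB.
BWB.
BW.W
.B..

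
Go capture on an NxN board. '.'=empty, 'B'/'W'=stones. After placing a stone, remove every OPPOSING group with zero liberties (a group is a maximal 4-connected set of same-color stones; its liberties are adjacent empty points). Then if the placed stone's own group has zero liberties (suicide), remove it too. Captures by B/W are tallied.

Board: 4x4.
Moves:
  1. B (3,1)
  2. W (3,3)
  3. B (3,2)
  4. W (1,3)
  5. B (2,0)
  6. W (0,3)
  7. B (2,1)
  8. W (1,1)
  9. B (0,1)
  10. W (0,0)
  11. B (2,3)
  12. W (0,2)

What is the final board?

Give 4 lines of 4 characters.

Answer: W.WW
.W.W
BB.B
.BB.

Derivation:
Move 1: B@(3,1) -> caps B=0 W=0
Move 2: W@(3,3) -> caps B=0 W=0
Move 3: B@(3,2) -> caps B=0 W=0
Move 4: W@(1,3) -> caps B=0 W=0
Move 5: B@(2,0) -> caps B=0 W=0
Move 6: W@(0,3) -> caps B=0 W=0
Move 7: B@(2,1) -> caps B=0 W=0
Move 8: W@(1,1) -> caps B=0 W=0
Move 9: B@(0,1) -> caps B=0 W=0
Move 10: W@(0,0) -> caps B=0 W=0
Move 11: B@(2,3) -> caps B=1 W=0
Move 12: W@(0,2) -> caps B=1 W=1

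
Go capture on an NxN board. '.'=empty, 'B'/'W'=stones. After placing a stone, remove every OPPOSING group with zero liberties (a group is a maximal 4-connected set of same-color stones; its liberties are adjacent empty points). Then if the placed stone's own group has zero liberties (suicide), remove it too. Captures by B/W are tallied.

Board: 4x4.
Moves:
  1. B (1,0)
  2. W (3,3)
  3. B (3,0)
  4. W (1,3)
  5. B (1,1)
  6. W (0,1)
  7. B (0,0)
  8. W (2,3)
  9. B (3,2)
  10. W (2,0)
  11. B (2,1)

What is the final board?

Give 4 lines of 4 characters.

Move 1: B@(1,0) -> caps B=0 W=0
Move 2: W@(3,3) -> caps B=0 W=0
Move 3: B@(3,0) -> caps B=0 W=0
Move 4: W@(1,3) -> caps B=0 W=0
Move 5: B@(1,1) -> caps B=0 W=0
Move 6: W@(0,1) -> caps B=0 W=0
Move 7: B@(0,0) -> caps B=0 W=0
Move 8: W@(2,3) -> caps B=0 W=0
Move 9: B@(3,2) -> caps B=0 W=0
Move 10: W@(2,0) -> caps B=0 W=0
Move 11: B@(2,1) -> caps B=1 W=0

Answer: BW..
BB.W
.B.W
B.BW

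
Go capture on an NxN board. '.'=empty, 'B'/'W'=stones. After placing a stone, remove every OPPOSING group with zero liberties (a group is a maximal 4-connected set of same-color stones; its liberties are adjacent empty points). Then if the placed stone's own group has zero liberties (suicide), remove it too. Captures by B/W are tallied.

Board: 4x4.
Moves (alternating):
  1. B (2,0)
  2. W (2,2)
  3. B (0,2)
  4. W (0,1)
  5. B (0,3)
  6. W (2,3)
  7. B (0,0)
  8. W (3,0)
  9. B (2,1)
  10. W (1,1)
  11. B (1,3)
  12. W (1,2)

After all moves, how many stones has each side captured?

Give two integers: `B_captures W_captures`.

Move 1: B@(2,0) -> caps B=0 W=0
Move 2: W@(2,2) -> caps B=0 W=0
Move 3: B@(0,2) -> caps B=0 W=0
Move 4: W@(0,1) -> caps B=0 W=0
Move 5: B@(0,3) -> caps B=0 W=0
Move 6: W@(2,3) -> caps B=0 W=0
Move 7: B@(0,0) -> caps B=0 W=0
Move 8: W@(3,0) -> caps B=0 W=0
Move 9: B@(2,1) -> caps B=0 W=0
Move 10: W@(1,1) -> caps B=0 W=0
Move 11: B@(1,3) -> caps B=0 W=0
Move 12: W@(1,2) -> caps B=0 W=3

Answer: 0 3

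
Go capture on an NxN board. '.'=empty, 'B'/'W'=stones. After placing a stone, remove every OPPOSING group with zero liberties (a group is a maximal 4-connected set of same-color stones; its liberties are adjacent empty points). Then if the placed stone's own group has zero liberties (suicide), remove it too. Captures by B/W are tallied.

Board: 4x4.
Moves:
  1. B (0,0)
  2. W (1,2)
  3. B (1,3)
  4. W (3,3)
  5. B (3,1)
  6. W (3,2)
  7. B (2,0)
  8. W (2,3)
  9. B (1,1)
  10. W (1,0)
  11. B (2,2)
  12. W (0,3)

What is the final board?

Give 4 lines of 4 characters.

Move 1: B@(0,0) -> caps B=0 W=0
Move 2: W@(1,2) -> caps B=0 W=0
Move 3: B@(1,3) -> caps B=0 W=0
Move 4: W@(3,3) -> caps B=0 W=0
Move 5: B@(3,1) -> caps B=0 W=0
Move 6: W@(3,2) -> caps B=0 W=0
Move 7: B@(2,0) -> caps B=0 W=0
Move 8: W@(2,3) -> caps B=0 W=0
Move 9: B@(1,1) -> caps B=0 W=0
Move 10: W@(1,0) -> caps B=0 W=0
Move 11: B@(2,2) -> caps B=3 W=0
Move 12: W@(0,3) -> caps B=3 W=0

Answer: B..W
.BWB
B.B.
.B..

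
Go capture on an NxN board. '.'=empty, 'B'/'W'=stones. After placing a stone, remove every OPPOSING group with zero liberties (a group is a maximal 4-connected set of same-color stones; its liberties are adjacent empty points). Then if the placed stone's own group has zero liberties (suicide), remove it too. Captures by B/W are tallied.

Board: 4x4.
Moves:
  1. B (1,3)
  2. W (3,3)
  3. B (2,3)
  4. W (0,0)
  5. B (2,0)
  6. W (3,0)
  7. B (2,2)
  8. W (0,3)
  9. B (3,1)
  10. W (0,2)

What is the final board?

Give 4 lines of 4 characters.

Answer: W.WW
...B
B.BB
.B.W

Derivation:
Move 1: B@(1,3) -> caps B=0 W=0
Move 2: W@(3,3) -> caps B=0 W=0
Move 3: B@(2,3) -> caps B=0 W=0
Move 4: W@(0,0) -> caps B=0 W=0
Move 5: B@(2,0) -> caps B=0 W=0
Move 6: W@(3,0) -> caps B=0 W=0
Move 7: B@(2,2) -> caps B=0 W=0
Move 8: W@(0,3) -> caps B=0 W=0
Move 9: B@(3,1) -> caps B=1 W=0
Move 10: W@(0,2) -> caps B=1 W=0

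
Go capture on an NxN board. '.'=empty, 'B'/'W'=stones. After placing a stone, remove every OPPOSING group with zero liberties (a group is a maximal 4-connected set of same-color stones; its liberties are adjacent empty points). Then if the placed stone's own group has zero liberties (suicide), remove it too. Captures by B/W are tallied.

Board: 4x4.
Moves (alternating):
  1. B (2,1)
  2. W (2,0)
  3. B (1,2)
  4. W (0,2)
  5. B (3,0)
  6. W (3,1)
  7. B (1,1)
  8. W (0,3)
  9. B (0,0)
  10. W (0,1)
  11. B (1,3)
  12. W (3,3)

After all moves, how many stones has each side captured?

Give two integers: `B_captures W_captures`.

Move 1: B@(2,1) -> caps B=0 W=0
Move 2: W@(2,0) -> caps B=0 W=0
Move 3: B@(1,2) -> caps B=0 W=0
Move 4: W@(0,2) -> caps B=0 W=0
Move 5: B@(3,0) -> caps B=0 W=0
Move 6: W@(3,1) -> caps B=0 W=1
Move 7: B@(1,1) -> caps B=0 W=1
Move 8: W@(0,3) -> caps B=0 W=1
Move 9: B@(0,0) -> caps B=0 W=1
Move 10: W@(0,1) -> caps B=0 W=1
Move 11: B@(1,3) -> caps B=3 W=1
Move 12: W@(3,3) -> caps B=3 W=1

Answer: 3 1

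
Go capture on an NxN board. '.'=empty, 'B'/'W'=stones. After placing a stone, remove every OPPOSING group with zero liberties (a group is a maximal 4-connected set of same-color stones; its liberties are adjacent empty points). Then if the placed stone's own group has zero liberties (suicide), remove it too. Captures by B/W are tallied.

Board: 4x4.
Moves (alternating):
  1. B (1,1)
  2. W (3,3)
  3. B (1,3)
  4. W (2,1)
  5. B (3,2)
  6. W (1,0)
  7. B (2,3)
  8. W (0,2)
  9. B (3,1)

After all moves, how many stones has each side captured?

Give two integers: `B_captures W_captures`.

Move 1: B@(1,1) -> caps B=0 W=0
Move 2: W@(3,3) -> caps B=0 W=0
Move 3: B@(1,3) -> caps B=0 W=0
Move 4: W@(2,1) -> caps B=0 W=0
Move 5: B@(3,2) -> caps B=0 W=0
Move 6: W@(1,0) -> caps B=0 W=0
Move 7: B@(2,3) -> caps B=1 W=0
Move 8: W@(0,2) -> caps B=1 W=0
Move 9: B@(3,1) -> caps B=1 W=0

Answer: 1 0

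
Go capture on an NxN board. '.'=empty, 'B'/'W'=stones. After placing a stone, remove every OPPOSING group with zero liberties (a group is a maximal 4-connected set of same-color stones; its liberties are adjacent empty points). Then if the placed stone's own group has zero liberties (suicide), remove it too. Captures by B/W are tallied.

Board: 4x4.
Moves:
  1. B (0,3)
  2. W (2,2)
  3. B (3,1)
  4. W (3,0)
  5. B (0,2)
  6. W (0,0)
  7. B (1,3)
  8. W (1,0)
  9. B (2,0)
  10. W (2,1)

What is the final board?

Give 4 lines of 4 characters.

Answer: W.BB
W..B
BWW.
.B..

Derivation:
Move 1: B@(0,3) -> caps B=0 W=0
Move 2: W@(2,2) -> caps B=0 W=0
Move 3: B@(3,1) -> caps B=0 W=0
Move 4: W@(3,0) -> caps B=0 W=0
Move 5: B@(0,2) -> caps B=0 W=0
Move 6: W@(0,0) -> caps B=0 W=0
Move 7: B@(1,3) -> caps B=0 W=0
Move 8: W@(1,0) -> caps B=0 W=0
Move 9: B@(2,0) -> caps B=1 W=0
Move 10: W@(2,1) -> caps B=1 W=0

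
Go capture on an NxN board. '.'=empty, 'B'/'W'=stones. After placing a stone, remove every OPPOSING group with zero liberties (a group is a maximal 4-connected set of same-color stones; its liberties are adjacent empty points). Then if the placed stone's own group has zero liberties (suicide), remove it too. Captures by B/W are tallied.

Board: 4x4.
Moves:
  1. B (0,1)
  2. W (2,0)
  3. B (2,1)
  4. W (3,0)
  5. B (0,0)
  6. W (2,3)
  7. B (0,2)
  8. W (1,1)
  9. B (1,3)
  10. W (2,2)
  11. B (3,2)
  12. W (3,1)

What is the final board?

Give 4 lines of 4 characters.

Answer: BBB.
.W.B
W.WW
WWB.

Derivation:
Move 1: B@(0,1) -> caps B=0 W=0
Move 2: W@(2,0) -> caps B=0 W=0
Move 3: B@(2,1) -> caps B=0 W=0
Move 4: W@(3,0) -> caps B=0 W=0
Move 5: B@(0,0) -> caps B=0 W=0
Move 6: W@(2,3) -> caps B=0 W=0
Move 7: B@(0,2) -> caps B=0 W=0
Move 8: W@(1,1) -> caps B=0 W=0
Move 9: B@(1,3) -> caps B=0 W=0
Move 10: W@(2,2) -> caps B=0 W=0
Move 11: B@(3,2) -> caps B=0 W=0
Move 12: W@(3,1) -> caps B=0 W=1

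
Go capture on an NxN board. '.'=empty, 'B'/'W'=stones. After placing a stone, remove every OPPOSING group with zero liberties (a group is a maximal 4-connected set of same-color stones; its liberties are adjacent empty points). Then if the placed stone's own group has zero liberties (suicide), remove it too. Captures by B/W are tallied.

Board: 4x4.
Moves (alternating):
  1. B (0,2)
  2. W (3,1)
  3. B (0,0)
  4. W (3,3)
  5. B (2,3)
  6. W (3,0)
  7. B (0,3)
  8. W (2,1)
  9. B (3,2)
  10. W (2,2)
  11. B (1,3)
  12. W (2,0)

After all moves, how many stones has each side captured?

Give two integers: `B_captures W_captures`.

Move 1: B@(0,2) -> caps B=0 W=0
Move 2: W@(3,1) -> caps B=0 W=0
Move 3: B@(0,0) -> caps B=0 W=0
Move 4: W@(3,3) -> caps B=0 W=0
Move 5: B@(2,3) -> caps B=0 W=0
Move 6: W@(3,0) -> caps B=0 W=0
Move 7: B@(0,3) -> caps B=0 W=0
Move 8: W@(2,1) -> caps B=0 W=0
Move 9: B@(3,2) -> caps B=1 W=0
Move 10: W@(2,2) -> caps B=1 W=0
Move 11: B@(1,3) -> caps B=1 W=0
Move 12: W@(2,0) -> caps B=1 W=0

Answer: 1 0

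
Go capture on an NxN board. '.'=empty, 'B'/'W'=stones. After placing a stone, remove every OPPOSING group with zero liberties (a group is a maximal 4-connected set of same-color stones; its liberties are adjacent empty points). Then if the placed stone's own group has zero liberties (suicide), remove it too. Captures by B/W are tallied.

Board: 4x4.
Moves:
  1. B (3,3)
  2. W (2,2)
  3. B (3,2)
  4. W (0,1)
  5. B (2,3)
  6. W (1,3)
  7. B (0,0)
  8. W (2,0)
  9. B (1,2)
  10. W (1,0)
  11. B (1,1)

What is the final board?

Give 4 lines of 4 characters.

Move 1: B@(3,3) -> caps B=0 W=0
Move 2: W@(2,2) -> caps B=0 W=0
Move 3: B@(3,2) -> caps B=0 W=0
Move 4: W@(0,1) -> caps B=0 W=0
Move 5: B@(2,3) -> caps B=0 W=0
Move 6: W@(1,3) -> caps B=0 W=0
Move 7: B@(0,0) -> caps B=0 W=0
Move 8: W@(2,0) -> caps B=0 W=0
Move 9: B@(1,2) -> caps B=0 W=0
Move 10: W@(1,0) -> caps B=0 W=1
Move 11: B@(1,1) -> caps B=0 W=1

Answer: .W..
WBBW
W.WB
..BB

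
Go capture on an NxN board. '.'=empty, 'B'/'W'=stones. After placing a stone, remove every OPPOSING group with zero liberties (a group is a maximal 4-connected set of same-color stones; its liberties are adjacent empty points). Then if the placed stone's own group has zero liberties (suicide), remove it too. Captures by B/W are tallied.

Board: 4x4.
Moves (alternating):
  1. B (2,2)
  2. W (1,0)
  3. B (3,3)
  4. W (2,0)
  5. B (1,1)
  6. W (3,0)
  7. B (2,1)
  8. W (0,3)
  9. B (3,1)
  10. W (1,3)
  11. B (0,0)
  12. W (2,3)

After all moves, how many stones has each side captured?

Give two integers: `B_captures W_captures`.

Answer: 3 0

Derivation:
Move 1: B@(2,2) -> caps B=0 W=0
Move 2: W@(1,0) -> caps B=0 W=0
Move 3: B@(3,3) -> caps B=0 W=0
Move 4: W@(2,0) -> caps B=0 W=0
Move 5: B@(1,1) -> caps B=0 W=0
Move 6: W@(3,0) -> caps B=0 W=0
Move 7: B@(2,1) -> caps B=0 W=0
Move 8: W@(0,3) -> caps B=0 W=0
Move 9: B@(3,1) -> caps B=0 W=0
Move 10: W@(1,3) -> caps B=0 W=0
Move 11: B@(0,0) -> caps B=3 W=0
Move 12: W@(2,3) -> caps B=3 W=0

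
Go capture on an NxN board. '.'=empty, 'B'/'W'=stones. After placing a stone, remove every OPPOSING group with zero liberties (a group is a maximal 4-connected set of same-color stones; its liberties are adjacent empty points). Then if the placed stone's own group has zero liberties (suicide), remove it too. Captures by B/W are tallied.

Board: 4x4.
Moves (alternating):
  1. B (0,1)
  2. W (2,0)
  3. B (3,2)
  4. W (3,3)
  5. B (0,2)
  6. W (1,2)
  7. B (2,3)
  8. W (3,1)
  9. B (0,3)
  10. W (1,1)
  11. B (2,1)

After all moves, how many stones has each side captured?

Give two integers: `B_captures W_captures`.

Move 1: B@(0,1) -> caps B=0 W=0
Move 2: W@(2,0) -> caps B=0 W=0
Move 3: B@(3,2) -> caps B=0 W=0
Move 4: W@(3,3) -> caps B=0 W=0
Move 5: B@(0,2) -> caps B=0 W=0
Move 6: W@(1,2) -> caps B=0 W=0
Move 7: B@(2,3) -> caps B=1 W=0
Move 8: W@(3,1) -> caps B=1 W=0
Move 9: B@(0,3) -> caps B=1 W=0
Move 10: W@(1,1) -> caps B=1 W=0
Move 11: B@(2,1) -> caps B=1 W=0

Answer: 1 0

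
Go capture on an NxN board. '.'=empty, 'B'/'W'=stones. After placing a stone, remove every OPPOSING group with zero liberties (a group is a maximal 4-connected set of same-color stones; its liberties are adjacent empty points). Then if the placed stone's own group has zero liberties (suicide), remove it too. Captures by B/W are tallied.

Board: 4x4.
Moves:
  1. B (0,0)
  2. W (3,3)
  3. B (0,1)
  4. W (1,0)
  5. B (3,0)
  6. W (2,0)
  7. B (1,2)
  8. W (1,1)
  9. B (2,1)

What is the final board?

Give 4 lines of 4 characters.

Move 1: B@(0,0) -> caps B=0 W=0
Move 2: W@(3,3) -> caps B=0 W=0
Move 3: B@(0,1) -> caps B=0 W=0
Move 4: W@(1,0) -> caps B=0 W=0
Move 5: B@(3,0) -> caps B=0 W=0
Move 6: W@(2,0) -> caps B=0 W=0
Move 7: B@(1,2) -> caps B=0 W=0
Move 8: W@(1,1) -> caps B=0 W=0
Move 9: B@(2,1) -> caps B=3 W=0

Answer: BB..
..B.
.B..
B..W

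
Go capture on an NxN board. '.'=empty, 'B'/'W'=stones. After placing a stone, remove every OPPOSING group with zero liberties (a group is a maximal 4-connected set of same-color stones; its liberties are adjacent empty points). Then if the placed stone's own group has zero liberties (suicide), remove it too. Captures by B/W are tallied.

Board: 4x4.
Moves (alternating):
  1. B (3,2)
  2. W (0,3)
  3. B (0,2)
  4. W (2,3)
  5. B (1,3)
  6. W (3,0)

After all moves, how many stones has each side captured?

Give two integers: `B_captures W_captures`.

Move 1: B@(3,2) -> caps B=0 W=0
Move 2: W@(0,3) -> caps B=0 W=0
Move 3: B@(0,2) -> caps B=0 W=0
Move 4: W@(2,3) -> caps B=0 W=0
Move 5: B@(1,3) -> caps B=1 W=0
Move 6: W@(3,0) -> caps B=1 W=0

Answer: 1 0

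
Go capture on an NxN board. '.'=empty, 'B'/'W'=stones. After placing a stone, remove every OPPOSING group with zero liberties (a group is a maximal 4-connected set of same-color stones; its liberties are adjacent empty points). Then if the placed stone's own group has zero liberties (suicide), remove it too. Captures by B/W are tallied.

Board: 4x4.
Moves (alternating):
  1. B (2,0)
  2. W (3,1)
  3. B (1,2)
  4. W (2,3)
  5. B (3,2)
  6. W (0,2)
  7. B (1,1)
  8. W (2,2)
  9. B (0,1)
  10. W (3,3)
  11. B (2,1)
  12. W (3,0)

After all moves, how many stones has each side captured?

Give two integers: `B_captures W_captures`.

Move 1: B@(2,0) -> caps B=0 W=0
Move 2: W@(3,1) -> caps B=0 W=0
Move 3: B@(1,2) -> caps B=0 W=0
Move 4: W@(2,3) -> caps B=0 W=0
Move 5: B@(3,2) -> caps B=0 W=0
Move 6: W@(0,2) -> caps B=0 W=0
Move 7: B@(1,1) -> caps B=0 W=0
Move 8: W@(2,2) -> caps B=0 W=0
Move 9: B@(0,1) -> caps B=0 W=0
Move 10: W@(3,3) -> caps B=0 W=1
Move 11: B@(2,1) -> caps B=0 W=1
Move 12: W@(3,0) -> caps B=0 W=1

Answer: 0 1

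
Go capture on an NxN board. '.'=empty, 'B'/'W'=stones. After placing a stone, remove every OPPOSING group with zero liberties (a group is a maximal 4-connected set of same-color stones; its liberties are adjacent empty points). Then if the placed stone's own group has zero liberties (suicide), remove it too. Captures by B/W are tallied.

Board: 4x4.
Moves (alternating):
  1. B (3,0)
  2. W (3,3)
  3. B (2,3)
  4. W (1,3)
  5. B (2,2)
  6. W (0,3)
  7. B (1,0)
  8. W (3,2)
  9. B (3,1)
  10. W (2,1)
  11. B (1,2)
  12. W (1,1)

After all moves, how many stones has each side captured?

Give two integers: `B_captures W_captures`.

Answer: 2 0

Derivation:
Move 1: B@(3,0) -> caps B=0 W=0
Move 2: W@(3,3) -> caps B=0 W=0
Move 3: B@(2,3) -> caps B=0 W=0
Move 4: W@(1,3) -> caps B=0 W=0
Move 5: B@(2,2) -> caps B=0 W=0
Move 6: W@(0,3) -> caps B=0 W=0
Move 7: B@(1,0) -> caps B=0 W=0
Move 8: W@(3,2) -> caps B=0 W=0
Move 9: B@(3,1) -> caps B=2 W=0
Move 10: W@(2,1) -> caps B=2 W=0
Move 11: B@(1,2) -> caps B=2 W=0
Move 12: W@(1,1) -> caps B=2 W=0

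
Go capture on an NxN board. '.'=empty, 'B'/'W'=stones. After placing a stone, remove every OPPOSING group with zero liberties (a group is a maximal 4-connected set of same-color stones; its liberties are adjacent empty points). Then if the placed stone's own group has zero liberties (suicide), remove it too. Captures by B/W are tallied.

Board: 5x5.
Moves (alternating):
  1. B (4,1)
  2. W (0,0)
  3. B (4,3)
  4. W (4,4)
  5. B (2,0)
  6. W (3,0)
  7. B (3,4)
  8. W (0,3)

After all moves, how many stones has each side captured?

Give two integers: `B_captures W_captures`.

Move 1: B@(4,1) -> caps B=0 W=0
Move 2: W@(0,0) -> caps B=0 W=0
Move 3: B@(4,3) -> caps B=0 W=0
Move 4: W@(4,4) -> caps B=0 W=0
Move 5: B@(2,0) -> caps B=0 W=0
Move 6: W@(3,0) -> caps B=0 W=0
Move 7: B@(3,4) -> caps B=1 W=0
Move 8: W@(0,3) -> caps B=1 W=0

Answer: 1 0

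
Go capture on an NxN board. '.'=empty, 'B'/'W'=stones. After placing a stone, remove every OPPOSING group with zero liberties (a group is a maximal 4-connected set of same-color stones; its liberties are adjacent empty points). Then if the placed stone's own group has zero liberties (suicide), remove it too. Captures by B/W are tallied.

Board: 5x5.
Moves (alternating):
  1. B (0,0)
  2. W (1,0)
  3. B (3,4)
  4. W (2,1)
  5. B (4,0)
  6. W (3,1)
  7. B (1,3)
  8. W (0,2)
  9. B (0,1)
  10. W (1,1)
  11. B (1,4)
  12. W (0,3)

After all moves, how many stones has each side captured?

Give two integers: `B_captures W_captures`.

Move 1: B@(0,0) -> caps B=0 W=0
Move 2: W@(1,0) -> caps B=0 W=0
Move 3: B@(3,4) -> caps B=0 W=0
Move 4: W@(2,1) -> caps B=0 W=0
Move 5: B@(4,0) -> caps B=0 W=0
Move 6: W@(3,1) -> caps B=0 W=0
Move 7: B@(1,3) -> caps B=0 W=0
Move 8: W@(0,2) -> caps B=0 W=0
Move 9: B@(0,1) -> caps B=0 W=0
Move 10: W@(1,1) -> caps B=0 W=2
Move 11: B@(1,4) -> caps B=0 W=2
Move 12: W@(0,3) -> caps B=0 W=2

Answer: 0 2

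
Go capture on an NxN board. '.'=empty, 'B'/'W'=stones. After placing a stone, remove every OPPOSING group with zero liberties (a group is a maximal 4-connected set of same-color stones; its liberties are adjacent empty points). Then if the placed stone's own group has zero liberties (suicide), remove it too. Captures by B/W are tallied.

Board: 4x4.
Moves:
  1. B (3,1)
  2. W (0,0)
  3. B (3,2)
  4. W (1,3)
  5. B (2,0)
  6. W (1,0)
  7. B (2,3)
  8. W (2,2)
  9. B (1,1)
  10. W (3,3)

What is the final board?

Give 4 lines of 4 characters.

Answer: W...
WB.W
B.W.
.BBW

Derivation:
Move 1: B@(3,1) -> caps B=0 W=0
Move 2: W@(0,0) -> caps B=0 W=0
Move 3: B@(3,2) -> caps B=0 W=0
Move 4: W@(1,3) -> caps B=0 W=0
Move 5: B@(2,0) -> caps B=0 W=0
Move 6: W@(1,0) -> caps B=0 W=0
Move 7: B@(2,3) -> caps B=0 W=0
Move 8: W@(2,2) -> caps B=0 W=0
Move 9: B@(1,1) -> caps B=0 W=0
Move 10: W@(3,3) -> caps B=0 W=1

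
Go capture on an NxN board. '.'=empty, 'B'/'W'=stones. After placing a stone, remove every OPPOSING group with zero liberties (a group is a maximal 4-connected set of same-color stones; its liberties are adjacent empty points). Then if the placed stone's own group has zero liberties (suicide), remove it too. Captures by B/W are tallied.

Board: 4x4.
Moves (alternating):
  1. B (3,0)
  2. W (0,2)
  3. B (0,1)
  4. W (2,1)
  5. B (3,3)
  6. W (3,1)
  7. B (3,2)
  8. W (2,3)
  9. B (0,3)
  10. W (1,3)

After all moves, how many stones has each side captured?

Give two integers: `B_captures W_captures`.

Answer: 0 1

Derivation:
Move 1: B@(3,0) -> caps B=0 W=0
Move 2: W@(0,2) -> caps B=0 W=0
Move 3: B@(0,1) -> caps B=0 W=0
Move 4: W@(2,1) -> caps B=0 W=0
Move 5: B@(3,3) -> caps B=0 W=0
Move 6: W@(3,1) -> caps B=0 W=0
Move 7: B@(3,2) -> caps B=0 W=0
Move 8: W@(2,3) -> caps B=0 W=0
Move 9: B@(0,3) -> caps B=0 W=0
Move 10: W@(1,3) -> caps B=0 W=1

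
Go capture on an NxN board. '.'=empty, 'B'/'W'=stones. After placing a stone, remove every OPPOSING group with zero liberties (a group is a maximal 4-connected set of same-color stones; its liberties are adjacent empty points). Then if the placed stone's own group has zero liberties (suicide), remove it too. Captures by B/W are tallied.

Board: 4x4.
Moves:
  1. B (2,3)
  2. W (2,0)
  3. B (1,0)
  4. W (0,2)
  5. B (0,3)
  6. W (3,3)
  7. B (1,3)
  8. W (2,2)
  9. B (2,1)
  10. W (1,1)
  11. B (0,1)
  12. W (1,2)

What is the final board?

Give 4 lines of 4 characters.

Move 1: B@(2,3) -> caps B=0 W=0
Move 2: W@(2,0) -> caps B=0 W=0
Move 3: B@(1,0) -> caps B=0 W=0
Move 4: W@(0,2) -> caps B=0 W=0
Move 5: B@(0,3) -> caps B=0 W=0
Move 6: W@(3,3) -> caps B=0 W=0
Move 7: B@(1,3) -> caps B=0 W=0
Move 8: W@(2,2) -> caps B=0 W=0
Move 9: B@(2,1) -> caps B=0 W=0
Move 10: W@(1,1) -> caps B=0 W=0
Move 11: B@(0,1) -> caps B=0 W=0
Move 12: W@(1,2) -> caps B=0 W=3

Answer: .BW.
BWW.
WBW.
...W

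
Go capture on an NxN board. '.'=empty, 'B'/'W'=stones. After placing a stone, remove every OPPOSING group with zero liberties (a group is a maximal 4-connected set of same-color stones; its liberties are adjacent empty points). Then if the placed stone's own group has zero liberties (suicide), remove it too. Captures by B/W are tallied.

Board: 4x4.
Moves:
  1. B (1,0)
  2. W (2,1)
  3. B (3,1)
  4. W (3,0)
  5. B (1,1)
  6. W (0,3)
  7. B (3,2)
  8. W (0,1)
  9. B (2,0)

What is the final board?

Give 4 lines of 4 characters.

Answer: .W.W
BB..
BW..
.BB.

Derivation:
Move 1: B@(1,0) -> caps B=0 W=0
Move 2: W@(2,1) -> caps B=0 W=0
Move 3: B@(3,1) -> caps B=0 W=0
Move 4: W@(3,0) -> caps B=0 W=0
Move 5: B@(1,1) -> caps B=0 W=0
Move 6: W@(0,3) -> caps B=0 W=0
Move 7: B@(3,2) -> caps B=0 W=0
Move 8: W@(0,1) -> caps B=0 W=0
Move 9: B@(2,0) -> caps B=1 W=0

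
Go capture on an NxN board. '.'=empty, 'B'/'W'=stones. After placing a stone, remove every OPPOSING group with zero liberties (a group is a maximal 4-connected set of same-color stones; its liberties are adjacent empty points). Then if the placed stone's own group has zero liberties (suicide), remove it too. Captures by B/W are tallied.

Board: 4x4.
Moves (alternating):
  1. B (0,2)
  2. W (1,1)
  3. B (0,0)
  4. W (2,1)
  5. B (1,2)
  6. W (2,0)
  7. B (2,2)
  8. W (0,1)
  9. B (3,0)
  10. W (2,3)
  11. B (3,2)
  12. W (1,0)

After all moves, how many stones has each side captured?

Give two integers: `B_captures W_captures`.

Move 1: B@(0,2) -> caps B=0 W=0
Move 2: W@(1,1) -> caps B=0 W=0
Move 3: B@(0,0) -> caps B=0 W=0
Move 4: W@(2,1) -> caps B=0 W=0
Move 5: B@(1,2) -> caps B=0 W=0
Move 6: W@(2,0) -> caps B=0 W=0
Move 7: B@(2,2) -> caps B=0 W=0
Move 8: W@(0,1) -> caps B=0 W=0
Move 9: B@(3,0) -> caps B=0 W=0
Move 10: W@(2,3) -> caps B=0 W=0
Move 11: B@(3,2) -> caps B=0 W=0
Move 12: W@(1,0) -> caps B=0 W=1

Answer: 0 1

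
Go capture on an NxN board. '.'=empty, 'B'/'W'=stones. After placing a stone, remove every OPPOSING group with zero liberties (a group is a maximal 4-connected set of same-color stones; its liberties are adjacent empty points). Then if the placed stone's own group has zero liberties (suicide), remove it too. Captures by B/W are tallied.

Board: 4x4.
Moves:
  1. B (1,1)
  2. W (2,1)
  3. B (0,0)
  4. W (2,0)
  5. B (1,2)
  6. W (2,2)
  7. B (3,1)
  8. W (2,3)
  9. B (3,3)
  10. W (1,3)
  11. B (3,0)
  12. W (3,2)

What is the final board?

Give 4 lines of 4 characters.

Move 1: B@(1,1) -> caps B=0 W=0
Move 2: W@(2,1) -> caps B=0 W=0
Move 3: B@(0,0) -> caps B=0 W=0
Move 4: W@(2,0) -> caps B=0 W=0
Move 5: B@(1,2) -> caps B=0 W=0
Move 6: W@(2,2) -> caps B=0 W=0
Move 7: B@(3,1) -> caps B=0 W=0
Move 8: W@(2,3) -> caps B=0 W=0
Move 9: B@(3,3) -> caps B=0 W=0
Move 10: W@(1,3) -> caps B=0 W=0
Move 11: B@(3,0) -> caps B=0 W=0
Move 12: W@(3,2) -> caps B=0 W=3

Answer: B...
.BBW
WWWW
..W.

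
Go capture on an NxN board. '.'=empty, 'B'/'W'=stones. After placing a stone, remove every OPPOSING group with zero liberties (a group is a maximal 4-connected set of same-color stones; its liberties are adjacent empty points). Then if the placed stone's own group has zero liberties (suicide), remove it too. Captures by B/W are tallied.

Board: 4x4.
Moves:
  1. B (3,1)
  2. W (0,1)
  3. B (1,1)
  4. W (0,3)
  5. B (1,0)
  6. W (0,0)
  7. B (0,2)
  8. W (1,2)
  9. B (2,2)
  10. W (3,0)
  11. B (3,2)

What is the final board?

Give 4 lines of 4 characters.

Answer: ..BW
BBW.
..B.
WBB.

Derivation:
Move 1: B@(3,1) -> caps B=0 W=0
Move 2: W@(0,1) -> caps B=0 W=0
Move 3: B@(1,1) -> caps B=0 W=0
Move 4: W@(0,3) -> caps B=0 W=0
Move 5: B@(1,0) -> caps B=0 W=0
Move 6: W@(0,0) -> caps B=0 W=0
Move 7: B@(0,2) -> caps B=2 W=0
Move 8: W@(1,2) -> caps B=2 W=0
Move 9: B@(2,2) -> caps B=2 W=0
Move 10: W@(3,0) -> caps B=2 W=0
Move 11: B@(3,2) -> caps B=2 W=0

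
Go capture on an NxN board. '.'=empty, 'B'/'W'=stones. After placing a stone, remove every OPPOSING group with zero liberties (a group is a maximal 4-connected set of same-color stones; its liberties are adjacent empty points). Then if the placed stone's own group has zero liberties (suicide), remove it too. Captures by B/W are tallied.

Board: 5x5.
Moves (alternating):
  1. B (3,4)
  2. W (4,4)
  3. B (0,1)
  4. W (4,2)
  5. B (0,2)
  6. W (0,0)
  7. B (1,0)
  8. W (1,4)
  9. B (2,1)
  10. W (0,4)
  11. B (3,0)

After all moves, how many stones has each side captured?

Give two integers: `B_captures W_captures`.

Answer: 1 0

Derivation:
Move 1: B@(3,4) -> caps B=0 W=0
Move 2: W@(4,4) -> caps B=0 W=0
Move 3: B@(0,1) -> caps B=0 W=0
Move 4: W@(4,2) -> caps B=0 W=0
Move 5: B@(0,2) -> caps B=0 W=0
Move 6: W@(0,0) -> caps B=0 W=0
Move 7: B@(1,0) -> caps B=1 W=0
Move 8: W@(1,4) -> caps B=1 W=0
Move 9: B@(2,1) -> caps B=1 W=0
Move 10: W@(0,4) -> caps B=1 W=0
Move 11: B@(3,0) -> caps B=1 W=0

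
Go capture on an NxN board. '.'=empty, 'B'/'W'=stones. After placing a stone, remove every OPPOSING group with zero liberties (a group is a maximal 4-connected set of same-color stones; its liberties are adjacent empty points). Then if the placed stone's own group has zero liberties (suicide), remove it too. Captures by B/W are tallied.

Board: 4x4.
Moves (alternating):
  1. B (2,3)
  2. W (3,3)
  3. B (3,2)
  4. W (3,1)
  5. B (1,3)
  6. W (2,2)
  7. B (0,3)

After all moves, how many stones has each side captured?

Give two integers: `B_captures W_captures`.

Move 1: B@(2,3) -> caps B=0 W=0
Move 2: W@(3,3) -> caps B=0 W=0
Move 3: B@(3,2) -> caps B=1 W=0
Move 4: W@(3,1) -> caps B=1 W=0
Move 5: B@(1,3) -> caps B=1 W=0
Move 6: W@(2,2) -> caps B=1 W=0
Move 7: B@(0,3) -> caps B=1 W=0

Answer: 1 0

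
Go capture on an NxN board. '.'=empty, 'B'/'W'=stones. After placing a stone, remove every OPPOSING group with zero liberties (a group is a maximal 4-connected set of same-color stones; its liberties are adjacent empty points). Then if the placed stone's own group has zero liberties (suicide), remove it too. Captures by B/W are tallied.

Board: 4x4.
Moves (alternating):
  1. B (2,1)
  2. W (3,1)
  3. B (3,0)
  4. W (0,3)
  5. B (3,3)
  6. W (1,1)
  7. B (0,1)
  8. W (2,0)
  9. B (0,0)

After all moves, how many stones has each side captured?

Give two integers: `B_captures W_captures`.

Move 1: B@(2,1) -> caps B=0 W=0
Move 2: W@(3,1) -> caps B=0 W=0
Move 3: B@(3,0) -> caps B=0 W=0
Move 4: W@(0,3) -> caps B=0 W=0
Move 5: B@(3,3) -> caps B=0 W=0
Move 6: W@(1,1) -> caps B=0 W=0
Move 7: B@(0,1) -> caps B=0 W=0
Move 8: W@(2,0) -> caps B=0 W=1
Move 9: B@(0,0) -> caps B=0 W=1

Answer: 0 1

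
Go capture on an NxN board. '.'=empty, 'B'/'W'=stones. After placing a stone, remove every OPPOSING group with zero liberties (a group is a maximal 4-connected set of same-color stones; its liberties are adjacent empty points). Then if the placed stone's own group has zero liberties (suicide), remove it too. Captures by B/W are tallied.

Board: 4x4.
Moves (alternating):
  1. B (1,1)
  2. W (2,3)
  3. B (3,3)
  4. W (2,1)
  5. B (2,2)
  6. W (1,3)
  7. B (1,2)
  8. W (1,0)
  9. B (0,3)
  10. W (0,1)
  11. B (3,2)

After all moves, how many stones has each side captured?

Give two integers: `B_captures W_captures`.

Move 1: B@(1,1) -> caps B=0 W=0
Move 2: W@(2,3) -> caps B=0 W=0
Move 3: B@(3,3) -> caps B=0 W=0
Move 4: W@(2,1) -> caps B=0 W=0
Move 5: B@(2,2) -> caps B=0 W=0
Move 6: W@(1,3) -> caps B=0 W=0
Move 7: B@(1,2) -> caps B=0 W=0
Move 8: W@(1,0) -> caps B=0 W=0
Move 9: B@(0,3) -> caps B=2 W=0
Move 10: W@(0,1) -> caps B=2 W=0
Move 11: B@(3,2) -> caps B=2 W=0

Answer: 2 0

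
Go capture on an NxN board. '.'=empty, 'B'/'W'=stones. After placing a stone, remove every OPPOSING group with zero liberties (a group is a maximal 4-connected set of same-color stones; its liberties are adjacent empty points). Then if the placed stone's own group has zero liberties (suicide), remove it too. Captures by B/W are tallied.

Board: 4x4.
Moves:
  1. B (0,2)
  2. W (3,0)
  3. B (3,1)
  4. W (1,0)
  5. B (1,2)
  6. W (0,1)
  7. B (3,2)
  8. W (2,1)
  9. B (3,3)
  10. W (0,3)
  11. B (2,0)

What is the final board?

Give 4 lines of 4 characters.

Answer: .WBW
W.B.
BW..
.BBB

Derivation:
Move 1: B@(0,2) -> caps B=0 W=0
Move 2: W@(3,0) -> caps B=0 W=0
Move 3: B@(3,1) -> caps B=0 W=0
Move 4: W@(1,0) -> caps B=0 W=0
Move 5: B@(1,2) -> caps B=0 W=0
Move 6: W@(0,1) -> caps B=0 W=0
Move 7: B@(3,2) -> caps B=0 W=0
Move 8: W@(2,1) -> caps B=0 W=0
Move 9: B@(3,3) -> caps B=0 W=0
Move 10: W@(0,3) -> caps B=0 W=0
Move 11: B@(2,0) -> caps B=1 W=0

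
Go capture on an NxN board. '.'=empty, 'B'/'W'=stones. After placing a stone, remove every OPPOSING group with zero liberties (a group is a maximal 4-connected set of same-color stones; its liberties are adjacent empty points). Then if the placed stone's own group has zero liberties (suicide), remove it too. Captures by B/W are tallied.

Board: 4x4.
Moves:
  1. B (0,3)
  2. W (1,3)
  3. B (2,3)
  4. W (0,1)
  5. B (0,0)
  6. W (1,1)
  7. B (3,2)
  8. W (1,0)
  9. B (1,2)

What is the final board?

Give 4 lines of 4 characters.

Move 1: B@(0,3) -> caps B=0 W=0
Move 2: W@(1,3) -> caps B=0 W=0
Move 3: B@(2,3) -> caps B=0 W=0
Move 4: W@(0,1) -> caps B=0 W=0
Move 5: B@(0,0) -> caps B=0 W=0
Move 6: W@(1,1) -> caps B=0 W=0
Move 7: B@(3,2) -> caps B=0 W=0
Move 8: W@(1,0) -> caps B=0 W=1
Move 9: B@(1,2) -> caps B=1 W=1

Answer: .W.B
WWB.
...B
..B.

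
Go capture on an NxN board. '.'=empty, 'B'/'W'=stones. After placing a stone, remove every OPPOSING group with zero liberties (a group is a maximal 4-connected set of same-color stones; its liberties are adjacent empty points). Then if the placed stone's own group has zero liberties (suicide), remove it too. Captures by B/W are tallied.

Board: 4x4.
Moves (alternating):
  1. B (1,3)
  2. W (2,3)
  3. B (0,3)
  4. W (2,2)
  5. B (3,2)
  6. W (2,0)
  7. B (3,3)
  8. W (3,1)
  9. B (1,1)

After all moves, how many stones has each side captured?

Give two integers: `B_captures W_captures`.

Move 1: B@(1,3) -> caps B=0 W=0
Move 2: W@(2,3) -> caps B=0 W=0
Move 3: B@(0,3) -> caps B=0 W=0
Move 4: W@(2,2) -> caps B=0 W=0
Move 5: B@(3,2) -> caps B=0 W=0
Move 6: W@(2,0) -> caps B=0 W=0
Move 7: B@(3,3) -> caps B=0 W=0
Move 8: W@(3,1) -> caps B=0 W=2
Move 9: B@(1,1) -> caps B=0 W=2

Answer: 0 2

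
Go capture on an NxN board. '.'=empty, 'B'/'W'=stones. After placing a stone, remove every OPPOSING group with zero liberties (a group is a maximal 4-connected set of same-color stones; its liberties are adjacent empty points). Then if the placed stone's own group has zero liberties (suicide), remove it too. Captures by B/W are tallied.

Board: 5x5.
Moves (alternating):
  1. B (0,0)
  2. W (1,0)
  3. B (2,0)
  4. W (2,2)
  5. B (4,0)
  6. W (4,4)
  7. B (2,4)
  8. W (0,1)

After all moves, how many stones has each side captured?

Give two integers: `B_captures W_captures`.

Move 1: B@(0,0) -> caps B=0 W=0
Move 2: W@(1,0) -> caps B=0 W=0
Move 3: B@(2,0) -> caps B=0 W=0
Move 4: W@(2,2) -> caps B=0 W=0
Move 5: B@(4,0) -> caps B=0 W=0
Move 6: W@(4,4) -> caps B=0 W=0
Move 7: B@(2,4) -> caps B=0 W=0
Move 8: W@(0,1) -> caps B=0 W=1

Answer: 0 1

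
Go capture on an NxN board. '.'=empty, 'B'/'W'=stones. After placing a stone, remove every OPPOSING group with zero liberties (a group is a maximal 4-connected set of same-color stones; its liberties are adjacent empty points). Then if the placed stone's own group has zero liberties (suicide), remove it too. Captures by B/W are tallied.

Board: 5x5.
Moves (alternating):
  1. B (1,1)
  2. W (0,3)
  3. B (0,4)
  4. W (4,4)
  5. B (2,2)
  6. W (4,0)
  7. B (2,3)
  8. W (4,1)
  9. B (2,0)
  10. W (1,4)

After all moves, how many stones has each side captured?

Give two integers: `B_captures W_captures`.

Answer: 0 1

Derivation:
Move 1: B@(1,1) -> caps B=0 W=0
Move 2: W@(0,3) -> caps B=0 W=0
Move 3: B@(0,4) -> caps B=0 W=0
Move 4: W@(4,4) -> caps B=0 W=0
Move 5: B@(2,2) -> caps B=0 W=0
Move 6: W@(4,0) -> caps B=0 W=0
Move 7: B@(2,3) -> caps B=0 W=0
Move 8: W@(4,1) -> caps B=0 W=0
Move 9: B@(2,0) -> caps B=0 W=0
Move 10: W@(1,4) -> caps B=0 W=1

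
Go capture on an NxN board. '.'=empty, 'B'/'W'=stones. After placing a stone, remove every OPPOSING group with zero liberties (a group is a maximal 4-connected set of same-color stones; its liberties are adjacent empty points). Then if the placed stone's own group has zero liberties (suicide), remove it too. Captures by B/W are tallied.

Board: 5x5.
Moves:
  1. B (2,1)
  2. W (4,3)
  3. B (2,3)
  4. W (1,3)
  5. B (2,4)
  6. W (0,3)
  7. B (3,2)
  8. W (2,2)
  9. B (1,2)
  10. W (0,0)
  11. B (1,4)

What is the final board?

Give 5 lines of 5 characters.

Move 1: B@(2,1) -> caps B=0 W=0
Move 2: W@(4,3) -> caps B=0 W=0
Move 3: B@(2,3) -> caps B=0 W=0
Move 4: W@(1,3) -> caps B=0 W=0
Move 5: B@(2,4) -> caps B=0 W=0
Move 6: W@(0,3) -> caps B=0 W=0
Move 7: B@(3,2) -> caps B=0 W=0
Move 8: W@(2,2) -> caps B=0 W=0
Move 9: B@(1,2) -> caps B=1 W=0
Move 10: W@(0,0) -> caps B=1 W=0
Move 11: B@(1,4) -> caps B=1 W=0

Answer: W..W.
..BWB
.B.BB
..B..
...W.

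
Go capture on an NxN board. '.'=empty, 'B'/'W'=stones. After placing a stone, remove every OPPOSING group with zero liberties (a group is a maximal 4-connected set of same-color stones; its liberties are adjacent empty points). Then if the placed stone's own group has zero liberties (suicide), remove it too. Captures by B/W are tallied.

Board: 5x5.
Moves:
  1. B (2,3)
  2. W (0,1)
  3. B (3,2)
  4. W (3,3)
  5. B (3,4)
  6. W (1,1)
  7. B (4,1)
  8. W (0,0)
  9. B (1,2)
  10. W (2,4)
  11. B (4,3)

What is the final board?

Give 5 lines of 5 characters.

Move 1: B@(2,3) -> caps B=0 W=0
Move 2: W@(0,1) -> caps B=0 W=0
Move 3: B@(3,2) -> caps B=0 W=0
Move 4: W@(3,3) -> caps B=0 W=0
Move 5: B@(3,4) -> caps B=0 W=0
Move 6: W@(1,1) -> caps B=0 W=0
Move 7: B@(4,1) -> caps B=0 W=0
Move 8: W@(0,0) -> caps B=0 W=0
Move 9: B@(1,2) -> caps B=0 W=0
Move 10: W@(2,4) -> caps B=0 W=0
Move 11: B@(4,3) -> caps B=1 W=0

Answer: WW...
.WB..
...BW
..B.B
.B.B.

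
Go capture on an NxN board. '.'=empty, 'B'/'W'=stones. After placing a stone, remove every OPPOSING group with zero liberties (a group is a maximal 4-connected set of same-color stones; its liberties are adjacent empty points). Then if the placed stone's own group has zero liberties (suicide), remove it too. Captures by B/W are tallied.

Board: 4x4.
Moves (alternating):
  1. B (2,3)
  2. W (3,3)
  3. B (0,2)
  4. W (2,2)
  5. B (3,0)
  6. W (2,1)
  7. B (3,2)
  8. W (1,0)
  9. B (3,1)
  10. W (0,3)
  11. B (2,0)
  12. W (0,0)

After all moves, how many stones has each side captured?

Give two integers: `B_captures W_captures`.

Answer: 1 0

Derivation:
Move 1: B@(2,3) -> caps B=0 W=0
Move 2: W@(3,3) -> caps B=0 W=0
Move 3: B@(0,2) -> caps B=0 W=0
Move 4: W@(2,2) -> caps B=0 W=0
Move 5: B@(3,0) -> caps B=0 W=0
Move 6: W@(2,1) -> caps B=0 W=0
Move 7: B@(3,2) -> caps B=1 W=0
Move 8: W@(1,0) -> caps B=1 W=0
Move 9: B@(3,1) -> caps B=1 W=0
Move 10: W@(0,3) -> caps B=1 W=0
Move 11: B@(2,0) -> caps B=1 W=0
Move 12: W@(0,0) -> caps B=1 W=0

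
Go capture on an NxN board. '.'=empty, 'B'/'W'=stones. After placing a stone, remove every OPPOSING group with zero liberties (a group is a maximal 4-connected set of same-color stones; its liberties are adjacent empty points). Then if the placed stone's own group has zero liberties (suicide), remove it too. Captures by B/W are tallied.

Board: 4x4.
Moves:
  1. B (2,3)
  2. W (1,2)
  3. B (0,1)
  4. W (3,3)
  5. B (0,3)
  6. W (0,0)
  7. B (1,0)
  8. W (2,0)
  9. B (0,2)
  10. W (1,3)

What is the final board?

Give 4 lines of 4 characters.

Answer: .BBB
B.WW
W..B
...W

Derivation:
Move 1: B@(2,3) -> caps B=0 W=0
Move 2: W@(1,2) -> caps B=0 W=0
Move 3: B@(0,1) -> caps B=0 W=0
Move 4: W@(3,3) -> caps B=0 W=0
Move 5: B@(0,3) -> caps B=0 W=0
Move 6: W@(0,0) -> caps B=0 W=0
Move 7: B@(1,0) -> caps B=1 W=0
Move 8: W@(2,0) -> caps B=1 W=0
Move 9: B@(0,2) -> caps B=1 W=0
Move 10: W@(1,3) -> caps B=1 W=0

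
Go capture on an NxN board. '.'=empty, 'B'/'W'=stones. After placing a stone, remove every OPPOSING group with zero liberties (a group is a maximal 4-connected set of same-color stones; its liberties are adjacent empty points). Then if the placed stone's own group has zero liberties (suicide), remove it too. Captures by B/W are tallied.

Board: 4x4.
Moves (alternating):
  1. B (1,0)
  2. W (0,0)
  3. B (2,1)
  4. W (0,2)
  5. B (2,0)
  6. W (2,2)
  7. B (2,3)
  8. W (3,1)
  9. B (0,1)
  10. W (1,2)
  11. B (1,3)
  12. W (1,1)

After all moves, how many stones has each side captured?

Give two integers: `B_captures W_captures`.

Move 1: B@(1,0) -> caps B=0 W=0
Move 2: W@(0,0) -> caps B=0 W=0
Move 3: B@(2,1) -> caps B=0 W=0
Move 4: W@(0,2) -> caps B=0 W=0
Move 5: B@(2,0) -> caps B=0 W=0
Move 6: W@(2,2) -> caps B=0 W=0
Move 7: B@(2,3) -> caps B=0 W=0
Move 8: W@(3,1) -> caps B=0 W=0
Move 9: B@(0,1) -> caps B=1 W=0
Move 10: W@(1,2) -> caps B=1 W=0
Move 11: B@(1,3) -> caps B=1 W=0
Move 12: W@(1,1) -> caps B=1 W=0

Answer: 1 0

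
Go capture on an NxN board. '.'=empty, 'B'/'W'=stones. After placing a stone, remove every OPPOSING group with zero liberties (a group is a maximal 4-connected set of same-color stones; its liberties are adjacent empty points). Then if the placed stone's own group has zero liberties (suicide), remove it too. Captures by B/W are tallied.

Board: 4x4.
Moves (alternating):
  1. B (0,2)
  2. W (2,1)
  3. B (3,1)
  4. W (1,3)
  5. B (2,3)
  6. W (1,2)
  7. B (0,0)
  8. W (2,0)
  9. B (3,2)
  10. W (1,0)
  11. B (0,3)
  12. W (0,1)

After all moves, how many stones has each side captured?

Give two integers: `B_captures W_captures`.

Answer: 0 3

Derivation:
Move 1: B@(0,2) -> caps B=0 W=0
Move 2: W@(2,1) -> caps B=0 W=0
Move 3: B@(3,1) -> caps B=0 W=0
Move 4: W@(1,3) -> caps B=0 W=0
Move 5: B@(2,3) -> caps B=0 W=0
Move 6: W@(1,2) -> caps B=0 W=0
Move 7: B@(0,0) -> caps B=0 W=0
Move 8: W@(2,0) -> caps B=0 W=0
Move 9: B@(3,2) -> caps B=0 W=0
Move 10: W@(1,0) -> caps B=0 W=0
Move 11: B@(0,3) -> caps B=0 W=0
Move 12: W@(0,1) -> caps B=0 W=3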